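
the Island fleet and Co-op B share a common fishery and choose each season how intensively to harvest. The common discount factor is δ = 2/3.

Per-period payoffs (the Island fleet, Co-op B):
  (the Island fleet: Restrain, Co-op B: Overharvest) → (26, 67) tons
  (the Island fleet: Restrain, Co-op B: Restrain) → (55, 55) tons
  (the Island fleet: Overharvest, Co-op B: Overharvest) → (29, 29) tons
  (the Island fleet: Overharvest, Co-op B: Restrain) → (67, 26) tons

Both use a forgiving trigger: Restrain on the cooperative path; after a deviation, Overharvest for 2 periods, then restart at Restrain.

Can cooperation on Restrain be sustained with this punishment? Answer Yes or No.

IC: δ+…+δ^2 ≥ (67−55)/(55−29) = 6/13.
At δ = 2/3: partial sum = 1.1111 ≥ 0.4615. Cooperation sustainable.

Yes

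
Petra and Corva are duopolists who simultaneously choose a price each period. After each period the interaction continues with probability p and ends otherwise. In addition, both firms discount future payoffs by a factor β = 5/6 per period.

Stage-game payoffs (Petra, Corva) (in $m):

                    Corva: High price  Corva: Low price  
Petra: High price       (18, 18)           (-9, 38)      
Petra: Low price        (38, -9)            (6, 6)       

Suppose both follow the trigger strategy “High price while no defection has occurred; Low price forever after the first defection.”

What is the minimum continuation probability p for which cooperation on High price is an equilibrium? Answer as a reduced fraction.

3/4

Expected continuation weight on next period's payoff is β·p = 5/6·p, which plays the role of the discount factor.
Cooperation requires 5/6·p ≥ (38−18)/(38−6) = 5/8, hence p ≥ 3/4.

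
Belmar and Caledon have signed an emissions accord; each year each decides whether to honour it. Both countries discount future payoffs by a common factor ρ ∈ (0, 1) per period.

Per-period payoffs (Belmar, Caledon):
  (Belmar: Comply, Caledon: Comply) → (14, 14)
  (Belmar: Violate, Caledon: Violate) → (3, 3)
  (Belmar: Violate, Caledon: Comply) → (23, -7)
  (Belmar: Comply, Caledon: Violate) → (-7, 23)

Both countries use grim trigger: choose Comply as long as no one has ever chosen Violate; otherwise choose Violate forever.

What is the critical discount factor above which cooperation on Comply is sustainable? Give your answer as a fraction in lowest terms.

9/20

Cooperation forever yields 14 each period: 14/(1−ρ).
Deviating yields 23 once, then 3 forever: 23 + 3ρ/(1−ρ).
No profitable deviation requires 14/(1−ρ) ≥ 23 + 3ρ/(1−ρ).
Multiplying by (1−ρ): 14 ≥ 23(1−ρ) + 3ρ = 23 − 20ρ.
So 20ρ ≥ 9, i.e. ρ ≥ 9/20.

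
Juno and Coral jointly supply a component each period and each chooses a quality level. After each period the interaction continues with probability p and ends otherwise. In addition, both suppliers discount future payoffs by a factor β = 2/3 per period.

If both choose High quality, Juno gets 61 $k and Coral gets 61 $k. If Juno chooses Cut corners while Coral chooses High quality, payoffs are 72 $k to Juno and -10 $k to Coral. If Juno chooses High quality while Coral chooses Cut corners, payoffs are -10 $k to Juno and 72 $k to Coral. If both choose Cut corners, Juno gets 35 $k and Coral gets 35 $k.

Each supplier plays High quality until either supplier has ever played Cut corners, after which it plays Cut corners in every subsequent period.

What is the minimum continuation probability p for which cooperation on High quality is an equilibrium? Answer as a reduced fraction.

33/74

With continuation probability p and discount β, the effective per-period discount factor is βp.
Grim-trigger IC: βp ≥ (72−61)/(72−35) = 11/37.
So p ≥ (11/37)/(2/3) = 33/74.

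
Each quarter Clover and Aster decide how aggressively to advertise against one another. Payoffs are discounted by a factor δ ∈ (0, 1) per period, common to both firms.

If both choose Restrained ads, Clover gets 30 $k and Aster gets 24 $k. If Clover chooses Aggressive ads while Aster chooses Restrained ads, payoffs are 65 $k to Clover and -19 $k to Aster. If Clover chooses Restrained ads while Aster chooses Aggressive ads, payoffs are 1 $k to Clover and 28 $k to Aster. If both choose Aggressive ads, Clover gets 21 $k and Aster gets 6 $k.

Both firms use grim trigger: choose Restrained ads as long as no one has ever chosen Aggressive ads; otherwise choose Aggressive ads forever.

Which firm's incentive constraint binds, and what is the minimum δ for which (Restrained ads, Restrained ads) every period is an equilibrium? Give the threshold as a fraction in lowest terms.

Clover; δ ≥ 35/44

For Clover: deviation gain 65−30 = 35, per-period punishment loss 30−21 = 9. IC gives δ ≥ 35/44.
For Aster: gain 4, loss 18 per period, so δ ≥ 4/22 = 2/11.
The tighter constraint is Clover's, so cooperation needs δ ≥ 35/44.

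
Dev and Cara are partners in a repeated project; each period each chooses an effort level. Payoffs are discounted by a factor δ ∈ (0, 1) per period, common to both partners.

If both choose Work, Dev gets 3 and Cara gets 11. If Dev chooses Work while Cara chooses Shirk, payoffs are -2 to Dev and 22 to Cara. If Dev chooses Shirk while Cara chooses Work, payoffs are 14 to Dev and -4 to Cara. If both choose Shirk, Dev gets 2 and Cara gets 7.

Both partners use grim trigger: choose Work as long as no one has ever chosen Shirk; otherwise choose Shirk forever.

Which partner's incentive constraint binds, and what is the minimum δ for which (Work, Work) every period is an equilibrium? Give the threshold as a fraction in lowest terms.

Dev; δ ≥ 11/12

Dev's threshold: (14−3)/(14−2) = 11/12.
Cara's threshold: (22−11)/(22−7) = 11/15.
11/12 > 11/15, so Dev binds and δ* = 11/12.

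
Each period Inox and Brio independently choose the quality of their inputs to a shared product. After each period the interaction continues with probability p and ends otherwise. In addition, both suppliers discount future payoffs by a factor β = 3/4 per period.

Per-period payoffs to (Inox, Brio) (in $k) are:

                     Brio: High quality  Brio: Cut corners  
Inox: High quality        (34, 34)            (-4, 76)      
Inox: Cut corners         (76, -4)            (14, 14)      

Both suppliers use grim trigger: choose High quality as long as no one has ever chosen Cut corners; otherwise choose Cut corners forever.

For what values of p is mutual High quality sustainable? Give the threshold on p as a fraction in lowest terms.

Expected continuation weight on next period's payoff is β·p = 3/4·p, which plays the role of the discount factor.
Cooperation requires 3/4·p ≥ (76−34)/(76−14) = 21/31, hence p ≥ 28/31.

28/31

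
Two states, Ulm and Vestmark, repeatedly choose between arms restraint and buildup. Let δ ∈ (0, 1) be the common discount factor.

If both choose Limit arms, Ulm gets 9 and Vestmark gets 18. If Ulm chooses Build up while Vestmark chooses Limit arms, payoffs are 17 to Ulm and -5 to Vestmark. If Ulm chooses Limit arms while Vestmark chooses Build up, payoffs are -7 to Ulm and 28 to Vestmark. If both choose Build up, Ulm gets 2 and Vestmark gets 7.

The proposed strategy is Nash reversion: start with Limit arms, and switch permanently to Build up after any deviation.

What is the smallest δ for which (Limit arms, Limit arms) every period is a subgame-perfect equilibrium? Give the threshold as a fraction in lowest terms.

8/15

Ulm: cooperation gives 9 each period; deviation gives 17 once then 2 forever.
  9/(1−δ) ≥ 17 + 2δ/(1−δ) ⇒ δ ≥ 8/15.
Vestmark: cooperation gives 18 each period; deviation gives 28 once then 7 forever.
  δ ≥ 10/21.
Both must hold, so the binding constraint is Ulm's: δ ≥ 8/15.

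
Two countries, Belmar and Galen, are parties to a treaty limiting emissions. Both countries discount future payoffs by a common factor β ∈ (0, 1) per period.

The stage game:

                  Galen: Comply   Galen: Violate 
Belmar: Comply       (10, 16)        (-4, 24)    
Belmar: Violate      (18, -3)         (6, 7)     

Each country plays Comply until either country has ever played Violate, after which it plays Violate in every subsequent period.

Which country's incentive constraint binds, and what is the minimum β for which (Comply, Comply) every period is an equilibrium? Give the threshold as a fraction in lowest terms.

Belmar: cooperation gives 10 each period; deviation gives 18 once then 6 forever.
  10/(1−β) ≥ 18 + 6β/(1−β) ⇒ β ≥ 8/12 = 2/3.
Galen: cooperation gives 16 each period; deviation gives 24 once then 7 forever.
  β ≥ 8/17.
Both must hold, so the binding constraint is Belmar's: β ≥ 2/3.

Belmar; β ≥ 2/3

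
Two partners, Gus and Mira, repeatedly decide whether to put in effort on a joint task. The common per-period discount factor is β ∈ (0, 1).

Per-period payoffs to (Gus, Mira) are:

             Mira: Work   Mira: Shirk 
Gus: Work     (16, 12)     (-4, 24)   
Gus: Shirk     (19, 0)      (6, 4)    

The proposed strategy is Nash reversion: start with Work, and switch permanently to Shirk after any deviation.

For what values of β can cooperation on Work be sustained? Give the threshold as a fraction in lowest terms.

3/5

Gus: cooperation gives 16 each period; deviation gives 19 once then 6 forever.
  16/(1−β) ≥ 19 + 6β/(1−β) ⇒ β ≥ 3/13.
Mira: cooperation gives 12 each period; deviation gives 24 once then 4 forever.
  β ≥ 12/20 = 3/5.
Both must hold, so the binding constraint is Mira's: β ≥ 3/5.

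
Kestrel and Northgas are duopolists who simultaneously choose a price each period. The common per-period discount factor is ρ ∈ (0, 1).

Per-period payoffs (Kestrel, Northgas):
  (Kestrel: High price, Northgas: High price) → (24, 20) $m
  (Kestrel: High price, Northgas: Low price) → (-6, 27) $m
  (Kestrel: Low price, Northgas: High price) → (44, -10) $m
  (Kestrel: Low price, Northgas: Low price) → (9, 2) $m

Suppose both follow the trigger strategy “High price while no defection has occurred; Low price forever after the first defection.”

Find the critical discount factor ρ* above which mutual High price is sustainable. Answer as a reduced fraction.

Kestrel: cooperation gives 24 each period; deviation gives 44 once then 9 forever.
  24/(1−ρ) ≥ 44 + 9ρ/(1−ρ) ⇒ ρ ≥ 20/35 = 4/7.
Northgas: cooperation gives 20 each period; deviation gives 27 once then 2 forever.
  ρ ≥ 7/25.
Both must hold, so the binding constraint is Kestrel's: ρ ≥ 4/7.

4/7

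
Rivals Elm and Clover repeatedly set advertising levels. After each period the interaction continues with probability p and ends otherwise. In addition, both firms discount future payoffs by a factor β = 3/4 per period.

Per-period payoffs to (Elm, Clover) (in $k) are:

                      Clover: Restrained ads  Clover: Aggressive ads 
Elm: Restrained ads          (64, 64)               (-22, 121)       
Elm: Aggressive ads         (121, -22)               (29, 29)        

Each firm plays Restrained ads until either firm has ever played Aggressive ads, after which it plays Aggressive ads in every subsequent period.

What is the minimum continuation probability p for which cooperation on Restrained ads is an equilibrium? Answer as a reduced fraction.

19/23

Expected continuation weight on next period's payoff is β·p = 3/4·p, which plays the role of the discount factor.
Cooperation requires 3/4·p ≥ (121−64)/(121−29) = 57/92, hence p ≥ 19/23.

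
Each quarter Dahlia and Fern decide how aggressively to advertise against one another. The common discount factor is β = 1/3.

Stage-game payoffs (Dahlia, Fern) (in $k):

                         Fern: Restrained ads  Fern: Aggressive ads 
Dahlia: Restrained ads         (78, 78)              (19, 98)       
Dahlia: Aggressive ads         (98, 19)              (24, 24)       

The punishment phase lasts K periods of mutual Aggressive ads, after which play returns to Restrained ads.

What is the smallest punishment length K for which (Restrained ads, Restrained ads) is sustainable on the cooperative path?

No profitable deviation requires (78−24)(β+…+β^K) ≥ 98−78, i.e. β+…+β^K ≥ 10/27 ≈ 0.3704.
With β = 1/3, the partial sums are K=1: 0.3333, K=2: 0.4444.
K = 2 is the first length at which the sum reaches 0.3704.

2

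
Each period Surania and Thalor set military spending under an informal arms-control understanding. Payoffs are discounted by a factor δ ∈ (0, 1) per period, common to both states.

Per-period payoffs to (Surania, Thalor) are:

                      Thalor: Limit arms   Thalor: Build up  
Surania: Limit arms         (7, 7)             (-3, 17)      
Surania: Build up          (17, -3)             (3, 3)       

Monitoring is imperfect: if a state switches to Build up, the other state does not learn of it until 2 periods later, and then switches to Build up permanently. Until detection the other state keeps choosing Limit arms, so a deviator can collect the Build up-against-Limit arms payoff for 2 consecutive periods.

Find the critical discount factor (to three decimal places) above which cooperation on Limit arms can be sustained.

A deviator earns 17 for 2 periods, then 3 forever; cooperating earns 7 forever. Multiplying the IC by (1−δ):
7 ≥ 17(1−δ^2) + 3δ^2, so 14·δ^2 ≥ 10 and δ^2 ≥ 5/7.
δ ≥ (5/7)^(1/2) ≈ 0.845.

0.845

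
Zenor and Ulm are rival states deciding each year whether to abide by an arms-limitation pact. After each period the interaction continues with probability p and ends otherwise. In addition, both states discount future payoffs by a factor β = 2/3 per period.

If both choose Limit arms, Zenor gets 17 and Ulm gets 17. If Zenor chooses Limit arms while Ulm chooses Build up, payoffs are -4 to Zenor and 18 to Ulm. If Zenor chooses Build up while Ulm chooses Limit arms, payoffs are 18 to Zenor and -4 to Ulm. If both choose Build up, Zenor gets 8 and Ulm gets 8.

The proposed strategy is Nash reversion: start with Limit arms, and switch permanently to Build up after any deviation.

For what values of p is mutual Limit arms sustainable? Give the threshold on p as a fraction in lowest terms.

With continuation probability p and discount β, the effective per-period discount factor is βp.
Grim-trigger IC: βp ≥ (18−17)/(18−8) = 1/10.
So p ≥ (1/10)/(2/3) = 3/20.

3/20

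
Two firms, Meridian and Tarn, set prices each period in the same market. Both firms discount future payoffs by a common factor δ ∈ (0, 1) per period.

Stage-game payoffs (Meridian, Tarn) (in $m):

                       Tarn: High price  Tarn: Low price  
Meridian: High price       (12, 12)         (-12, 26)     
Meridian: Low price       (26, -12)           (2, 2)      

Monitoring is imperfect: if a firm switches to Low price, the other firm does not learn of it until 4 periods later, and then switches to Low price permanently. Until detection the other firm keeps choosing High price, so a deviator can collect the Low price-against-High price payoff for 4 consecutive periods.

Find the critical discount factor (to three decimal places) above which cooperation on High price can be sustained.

0.874

A deviator earns 26 for 4 periods, then 2 forever; cooperating earns 12 forever. Multiplying the IC by (1−δ):
12 ≥ 26(1−δ^4) + 2δ^4, so 24·δ^4 ≥ 14 and δ^4 ≥ 7/12.
δ ≥ (7/12)^(1/4) ≈ 0.874.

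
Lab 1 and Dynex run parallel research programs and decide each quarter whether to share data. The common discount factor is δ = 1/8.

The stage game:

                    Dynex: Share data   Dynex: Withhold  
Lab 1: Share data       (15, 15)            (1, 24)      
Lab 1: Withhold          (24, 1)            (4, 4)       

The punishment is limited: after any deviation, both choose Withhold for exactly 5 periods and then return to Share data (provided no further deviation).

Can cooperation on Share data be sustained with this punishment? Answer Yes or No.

Comparing payoff streams over the 6 periods until play realigns: cooperate → 15(1+δ+…+δ^5); deviate → 24 + 4(δ+…+δ^5).
Cooperation is sustained iff (15−4)(δ+…+δ^5) ≥ 24−15.
δ+…+δ^5 = 1/8·(1−(1/8)^5)/(1−1/8) = 0.1429, and (24−15)/(15−4) = 0.8182.
0.1429 < 0.8182, so cooperation is not sustainable.

No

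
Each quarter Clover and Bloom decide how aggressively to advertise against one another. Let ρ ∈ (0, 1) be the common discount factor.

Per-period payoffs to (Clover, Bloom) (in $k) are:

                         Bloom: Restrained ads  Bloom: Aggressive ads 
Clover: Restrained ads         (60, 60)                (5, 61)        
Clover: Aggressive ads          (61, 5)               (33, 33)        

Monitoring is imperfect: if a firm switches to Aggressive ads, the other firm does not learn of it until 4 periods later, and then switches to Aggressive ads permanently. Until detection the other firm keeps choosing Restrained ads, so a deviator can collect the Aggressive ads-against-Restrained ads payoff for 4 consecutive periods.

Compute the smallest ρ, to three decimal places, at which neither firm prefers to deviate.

Deviating for the 4 undetected periods gains 61−60 = 1 per period over cooperation, then loses 60−33 = 27 per period forever once punishment starts.
Gain: 1(1 + ρ + … + ρ^3); loss: 27·ρ^4/(1−ρ).
No profitable deviation ⇔ 1(1−ρ^4) ≤ 27·ρ^4, i.e. ρ^4 ≥ 1/(1+27) = 1/28.
Hence ρ ≥ (1/28)^(1/4) ≈ 0.435.

0.435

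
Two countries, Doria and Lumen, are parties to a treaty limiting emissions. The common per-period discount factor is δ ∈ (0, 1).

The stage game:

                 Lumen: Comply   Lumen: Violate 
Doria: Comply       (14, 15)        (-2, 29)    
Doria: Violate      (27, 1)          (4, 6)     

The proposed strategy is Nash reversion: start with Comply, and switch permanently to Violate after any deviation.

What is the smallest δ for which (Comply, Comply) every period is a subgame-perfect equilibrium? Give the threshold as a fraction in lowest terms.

Doria: cooperation gives 14 each period; deviation gives 27 once then 4 forever.
  14/(1−δ) ≥ 27 + 4δ/(1−δ) ⇒ δ ≥ 13/23.
Lumen: cooperation gives 15 each period; deviation gives 29 once then 6 forever.
  δ ≥ 14/23.
Both must hold, so the binding constraint is Lumen's: δ ≥ 14/23.

14/23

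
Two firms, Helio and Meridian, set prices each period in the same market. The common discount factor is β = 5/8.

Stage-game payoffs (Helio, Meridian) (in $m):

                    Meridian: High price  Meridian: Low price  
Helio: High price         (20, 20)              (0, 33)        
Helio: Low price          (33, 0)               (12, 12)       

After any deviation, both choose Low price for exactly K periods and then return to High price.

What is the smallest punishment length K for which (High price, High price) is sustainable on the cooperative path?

No profitable deviation requires (20−12)(β+…+β^K) ≥ 33−20, i.e. β+…+β^K ≥ 13/8 ≈ 1.6250.
With β = 5/8, the partial sums are K=1: 0.6250, K=2: 1.0156, …, K=6: 1.5673, K=7: 1.6046, K=8: 1.6279.
K = 8 is the first length at which the sum reaches 1.6250.

8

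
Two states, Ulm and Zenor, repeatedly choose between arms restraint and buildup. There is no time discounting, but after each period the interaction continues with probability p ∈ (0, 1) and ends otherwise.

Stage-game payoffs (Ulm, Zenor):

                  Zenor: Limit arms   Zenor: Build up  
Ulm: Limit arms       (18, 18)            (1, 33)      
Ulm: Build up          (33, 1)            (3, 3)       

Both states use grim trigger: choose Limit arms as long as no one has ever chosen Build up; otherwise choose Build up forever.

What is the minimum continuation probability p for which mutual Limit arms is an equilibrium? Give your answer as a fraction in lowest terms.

1/2

With no time discounting, the continuation probability p plays the role of the discount factor.
Grim-trigger IC: 18/(1−p) ≥ 33 + 3p/(1−p) ⇒ p ≥ (33−18)/(33−3) = 1/2.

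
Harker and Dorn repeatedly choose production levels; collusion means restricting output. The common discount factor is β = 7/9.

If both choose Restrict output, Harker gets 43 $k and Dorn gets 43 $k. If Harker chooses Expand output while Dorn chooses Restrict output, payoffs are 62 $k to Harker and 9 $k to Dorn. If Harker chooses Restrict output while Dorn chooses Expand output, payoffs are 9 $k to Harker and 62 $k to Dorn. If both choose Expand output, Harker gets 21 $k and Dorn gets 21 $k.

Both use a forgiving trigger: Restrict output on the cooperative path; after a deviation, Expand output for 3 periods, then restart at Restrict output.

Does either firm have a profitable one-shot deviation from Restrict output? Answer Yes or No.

No

A one-shot deviation gives 62 now, then 21 for 3 periods, then back to 43.
Gain from deviating: (62−43) today; loss: (43−21) in each of the next 3 periods.
No-deviation condition: (43−21)(β+…+β^3) ≥ 62−43, i.e. β+…+β^3 ≥ 19/22.
At β = 7/9: β+…+β^3 = 1.8532 ≥ 0.8636.
So cooperation is sustainable.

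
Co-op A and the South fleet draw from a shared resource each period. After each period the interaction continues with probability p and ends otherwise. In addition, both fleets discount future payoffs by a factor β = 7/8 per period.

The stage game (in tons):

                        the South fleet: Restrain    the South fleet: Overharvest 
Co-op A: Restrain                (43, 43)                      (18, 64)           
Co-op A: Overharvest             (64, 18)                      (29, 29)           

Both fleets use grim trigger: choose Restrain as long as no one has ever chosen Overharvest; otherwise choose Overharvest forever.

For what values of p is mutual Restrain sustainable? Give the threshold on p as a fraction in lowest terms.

With continuation probability p and discount β, the effective per-period discount factor is βp.
Grim-trigger IC: βp ≥ (64−43)/(64−29) = 3/5.
So p ≥ (3/5)/(7/8) = 24/35.

24/35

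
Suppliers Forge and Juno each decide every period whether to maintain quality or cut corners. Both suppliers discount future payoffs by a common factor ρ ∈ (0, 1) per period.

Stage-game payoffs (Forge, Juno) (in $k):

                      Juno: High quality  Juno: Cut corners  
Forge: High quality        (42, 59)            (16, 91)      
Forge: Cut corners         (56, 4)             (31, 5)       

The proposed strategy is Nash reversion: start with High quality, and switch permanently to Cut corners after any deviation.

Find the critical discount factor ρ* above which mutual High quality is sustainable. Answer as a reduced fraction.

For Forge: deviation gain 56−42 = 14, per-period punishment loss 42−31 = 11. IC gives ρ ≥ 14/25.
For Juno: gain 32, loss 54 per period, so ρ ≥ 32/86 = 16/43.
The tighter constraint is Forge's, so cooperation needs ρ ≥ 14/25.

14/25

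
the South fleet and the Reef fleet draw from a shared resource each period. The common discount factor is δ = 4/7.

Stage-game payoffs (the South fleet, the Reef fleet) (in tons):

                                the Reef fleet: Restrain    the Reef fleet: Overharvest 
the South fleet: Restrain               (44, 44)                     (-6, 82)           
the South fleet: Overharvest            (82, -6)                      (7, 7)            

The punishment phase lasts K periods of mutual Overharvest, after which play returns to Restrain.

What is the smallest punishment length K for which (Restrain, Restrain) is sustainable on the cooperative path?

3

Need Σ_{k=1}^{K} δ^k ≥ (82−44)/(44−7) = 1.0270 at δ = 4/7.
At K = 2 the sum is 0.8980 < 1.0270; at K = 3 it is 1.0845 ≥ 1.0270.
So the minimum punishment length is K = 3.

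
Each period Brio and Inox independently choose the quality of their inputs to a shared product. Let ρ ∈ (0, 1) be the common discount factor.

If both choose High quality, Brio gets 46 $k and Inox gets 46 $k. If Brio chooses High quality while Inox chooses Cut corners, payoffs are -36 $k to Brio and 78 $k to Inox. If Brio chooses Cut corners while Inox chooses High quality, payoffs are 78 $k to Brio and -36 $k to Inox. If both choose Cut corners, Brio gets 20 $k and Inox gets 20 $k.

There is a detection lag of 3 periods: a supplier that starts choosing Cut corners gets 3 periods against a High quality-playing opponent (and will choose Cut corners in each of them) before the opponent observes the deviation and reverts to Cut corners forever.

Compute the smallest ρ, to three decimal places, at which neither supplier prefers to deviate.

Deviating for the 3 undetected periods gains 78−46 = 32 per period over cooperation, then loses 46−20 = 26 per period forever once punishment starts.
Gain: 32(1 + ρ + … + ρ^2); loss: 26·ρ^3/(1−ρ).
No profitable deviation ⇔ 32(1−ρ^3) ≤ 26·ρ^3, i.e. ρ^3 ≥ 32/(32+26) = 16/29.
Hence ρ ≥ (16/29)^(1/3) ≈ 0.820.

0.820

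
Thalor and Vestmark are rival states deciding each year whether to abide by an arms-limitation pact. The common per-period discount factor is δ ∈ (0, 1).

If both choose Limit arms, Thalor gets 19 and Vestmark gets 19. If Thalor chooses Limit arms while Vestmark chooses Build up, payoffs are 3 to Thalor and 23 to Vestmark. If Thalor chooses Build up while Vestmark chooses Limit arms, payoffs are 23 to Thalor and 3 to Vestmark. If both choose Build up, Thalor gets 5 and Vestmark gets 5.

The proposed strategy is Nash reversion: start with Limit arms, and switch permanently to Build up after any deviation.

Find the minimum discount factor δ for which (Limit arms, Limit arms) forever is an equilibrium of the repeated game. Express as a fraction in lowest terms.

19/(1−δ) ≥ 23 + 5δ/(1−δ)
19 ≥ 23 − 18δ
δ ≥ 4/18 = 2/9.

2/9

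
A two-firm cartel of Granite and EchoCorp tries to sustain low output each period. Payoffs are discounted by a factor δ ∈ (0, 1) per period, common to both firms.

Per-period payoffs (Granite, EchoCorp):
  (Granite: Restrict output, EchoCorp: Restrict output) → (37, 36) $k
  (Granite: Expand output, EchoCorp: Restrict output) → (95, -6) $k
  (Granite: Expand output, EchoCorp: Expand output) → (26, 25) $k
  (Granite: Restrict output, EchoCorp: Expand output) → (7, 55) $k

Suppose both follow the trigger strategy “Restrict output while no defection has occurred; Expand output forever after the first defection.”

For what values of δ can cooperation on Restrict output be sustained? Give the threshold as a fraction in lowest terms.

Granite's threshold: (95−37)/(95−26) = 58/69.
EchoCorp's threshold: (55−36)/(55−25) = 19/30.
58/69 > 19/30, so Granite binds and δ* = 58/69.

58/69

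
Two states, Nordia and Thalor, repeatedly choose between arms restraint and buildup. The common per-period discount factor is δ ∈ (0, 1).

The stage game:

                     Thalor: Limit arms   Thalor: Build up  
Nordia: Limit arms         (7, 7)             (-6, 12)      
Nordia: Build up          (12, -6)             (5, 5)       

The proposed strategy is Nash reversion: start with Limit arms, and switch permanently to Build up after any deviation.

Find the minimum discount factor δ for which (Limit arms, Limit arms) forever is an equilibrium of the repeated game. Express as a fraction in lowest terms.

Under grim trigger the critical discount factor is (T−C)/(T−P) with T = 12, C = 7, P = 5.
δ* = (12−7)/(12−5) = 5/7.

5/7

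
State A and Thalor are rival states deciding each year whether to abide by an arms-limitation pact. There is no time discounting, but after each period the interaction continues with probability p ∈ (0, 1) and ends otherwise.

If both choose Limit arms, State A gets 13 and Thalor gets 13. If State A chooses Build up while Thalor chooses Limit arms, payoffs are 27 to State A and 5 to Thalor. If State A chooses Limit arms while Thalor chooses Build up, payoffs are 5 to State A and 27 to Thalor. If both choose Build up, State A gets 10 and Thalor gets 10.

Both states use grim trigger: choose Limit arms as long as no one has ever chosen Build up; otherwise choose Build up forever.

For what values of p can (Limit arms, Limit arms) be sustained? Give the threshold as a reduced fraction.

14/17

With no time discounting, the continuation probability p plays the role of the discount factor.
Grim-trigger IC: 13/(1−p) ≥ 27 + 10p/(1−p) ⇒ p ≥ (27−13)/(27−10) = 14/17.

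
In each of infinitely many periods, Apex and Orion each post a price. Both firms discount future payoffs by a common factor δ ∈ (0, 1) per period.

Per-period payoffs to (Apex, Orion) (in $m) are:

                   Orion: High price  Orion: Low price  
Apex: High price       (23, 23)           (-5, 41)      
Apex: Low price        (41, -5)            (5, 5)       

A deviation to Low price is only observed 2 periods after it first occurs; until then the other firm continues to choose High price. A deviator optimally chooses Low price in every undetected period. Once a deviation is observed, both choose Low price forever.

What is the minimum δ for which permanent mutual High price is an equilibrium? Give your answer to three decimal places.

The best deviation is to choose Low price for all 2 undetected periods, earning 41 each, then 5 forever once detected.
Deviation value: 41(1−δ^2)/(1−δ) + 5δ^2/(1−δ); cooperation value: 23/(1−δ).
IC: 23 ≥ 41(1−δ^2) + 5δ^2 = 41 − 36δ^2.
So δ^2 ≥ 18/36 = 1/2, giving δ ≥ (1/2)^(1/2) ≈ 0.707.

0.707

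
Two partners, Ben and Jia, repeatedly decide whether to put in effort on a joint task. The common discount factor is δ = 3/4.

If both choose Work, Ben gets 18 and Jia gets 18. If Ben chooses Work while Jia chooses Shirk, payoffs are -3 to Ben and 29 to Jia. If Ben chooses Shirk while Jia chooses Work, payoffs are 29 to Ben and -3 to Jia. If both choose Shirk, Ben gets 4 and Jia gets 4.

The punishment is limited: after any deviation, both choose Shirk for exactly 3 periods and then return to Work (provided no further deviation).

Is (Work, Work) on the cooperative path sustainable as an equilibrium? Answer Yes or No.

Comparing payoff streams over the 4 periods until play realigns: cooperate → 18(1+δ+…+δ^3); deviate → 29 + 4(δ+…+δ^3).
Cooperation is sustained iff (18−4)(δ+…+δ^3) ≥ 29−18.
δ+…+δ^3 = 3/4·(1−(3/4)^3)/(1−3/4) = 1.7344, and (29−18)/(18−4) = 0.7857.
1.7344 ≥ 0.7857, so cooperation is sustainable.

Yes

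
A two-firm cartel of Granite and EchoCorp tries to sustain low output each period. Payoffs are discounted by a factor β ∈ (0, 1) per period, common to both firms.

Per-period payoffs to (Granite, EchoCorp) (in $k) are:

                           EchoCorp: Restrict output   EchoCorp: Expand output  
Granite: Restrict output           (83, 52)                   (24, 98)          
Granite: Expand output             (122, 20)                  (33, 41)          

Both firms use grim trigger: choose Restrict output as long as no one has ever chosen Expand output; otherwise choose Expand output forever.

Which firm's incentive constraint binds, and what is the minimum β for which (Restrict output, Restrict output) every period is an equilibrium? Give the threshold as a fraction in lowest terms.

Granite's threshold: (122−83)/(122−33) = 39/89.
EchoCorp's threshold: (98−52)/(98−41) = 46/57.
39/89 < 46/57, so EchoCorp binds and β* = 46/57.

EchoCorp; β ≥ 46/57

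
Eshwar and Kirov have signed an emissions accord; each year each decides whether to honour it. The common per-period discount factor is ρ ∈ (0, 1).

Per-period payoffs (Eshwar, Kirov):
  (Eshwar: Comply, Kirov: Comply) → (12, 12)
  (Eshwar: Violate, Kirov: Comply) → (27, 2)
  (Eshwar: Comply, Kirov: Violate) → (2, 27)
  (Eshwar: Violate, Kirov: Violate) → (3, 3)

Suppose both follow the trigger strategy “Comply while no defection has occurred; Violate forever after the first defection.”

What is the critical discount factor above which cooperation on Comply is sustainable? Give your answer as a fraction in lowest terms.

12/(1−ρ) ≥ 27 + 3ρ/(1−ρ)
12 ≥ 27 − 24ρ
ρ ≥ 15/24 = 5/8.

5/8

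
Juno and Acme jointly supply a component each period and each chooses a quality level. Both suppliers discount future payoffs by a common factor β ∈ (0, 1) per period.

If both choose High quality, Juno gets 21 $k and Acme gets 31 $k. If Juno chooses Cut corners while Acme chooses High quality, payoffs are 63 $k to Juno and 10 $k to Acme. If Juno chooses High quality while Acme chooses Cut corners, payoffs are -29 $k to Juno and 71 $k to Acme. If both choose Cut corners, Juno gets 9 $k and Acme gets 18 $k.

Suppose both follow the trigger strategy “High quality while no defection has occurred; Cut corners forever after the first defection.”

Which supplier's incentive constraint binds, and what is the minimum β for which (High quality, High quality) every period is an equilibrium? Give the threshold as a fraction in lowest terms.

Juno; β ≥ 7/9

Juno's threshold: (63−21)/(63−9) = 7/9.
Acme's threshold: (71−31)/(71−18) = 40/53.
7/9 > 40/53, so Juno binds and β* = 7/9.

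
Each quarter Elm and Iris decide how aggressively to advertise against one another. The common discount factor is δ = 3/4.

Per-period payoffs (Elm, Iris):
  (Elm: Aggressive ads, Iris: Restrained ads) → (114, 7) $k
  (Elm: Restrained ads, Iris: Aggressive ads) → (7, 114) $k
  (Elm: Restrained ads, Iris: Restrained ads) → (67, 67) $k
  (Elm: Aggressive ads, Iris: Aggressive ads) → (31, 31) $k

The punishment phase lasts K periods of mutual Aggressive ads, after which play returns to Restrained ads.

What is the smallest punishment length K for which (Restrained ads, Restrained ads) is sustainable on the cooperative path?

Need Σ_{k=1}^{K} δ^k ≥ (114−67)/(67−31) = 1.3056 at δ = 3/4.
At K = 1 the sum is 0.7500 < 1.3056; at K = 2 it is 1.3125 ≥ 1.3056.
So the minimum punishment length is K = 2.

2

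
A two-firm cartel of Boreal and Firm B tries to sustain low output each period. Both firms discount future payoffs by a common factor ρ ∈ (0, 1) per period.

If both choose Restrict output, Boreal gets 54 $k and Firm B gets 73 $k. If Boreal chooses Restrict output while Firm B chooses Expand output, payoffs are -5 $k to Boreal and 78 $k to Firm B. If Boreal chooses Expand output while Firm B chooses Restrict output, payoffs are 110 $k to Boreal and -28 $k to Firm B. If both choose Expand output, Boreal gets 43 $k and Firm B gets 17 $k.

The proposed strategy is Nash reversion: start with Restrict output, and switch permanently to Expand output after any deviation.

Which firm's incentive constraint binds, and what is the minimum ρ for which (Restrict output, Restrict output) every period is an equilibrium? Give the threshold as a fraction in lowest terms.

Boreal; ρ ≥ 56/67

Boreal: cooperation gives 54 each period; deviation gives 110 once then 43 forever.
  54/(1−ρ) ≥ 110 + 43ρ/(1−ρ) ⇒ ρ ≥ 56/67.
Firm B: cooperation gives 73 each period; deviation gives 78 once then 17 forever.
  ρ ≥ 5/61.
Both must hold, so the binding constraint is Boreal's: ρ ≥ 56/67.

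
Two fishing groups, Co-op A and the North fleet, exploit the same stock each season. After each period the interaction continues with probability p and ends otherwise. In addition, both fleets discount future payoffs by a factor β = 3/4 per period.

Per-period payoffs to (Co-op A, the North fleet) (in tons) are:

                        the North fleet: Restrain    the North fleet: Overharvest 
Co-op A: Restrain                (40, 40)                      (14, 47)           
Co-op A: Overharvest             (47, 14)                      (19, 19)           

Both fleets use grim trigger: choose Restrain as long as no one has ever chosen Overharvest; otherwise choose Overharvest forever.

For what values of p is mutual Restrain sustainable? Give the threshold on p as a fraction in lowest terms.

With continuation probability p and discount β, the effective per-period discount factor is βp.
Grim-trigger IC: βp ≥ (47−40)/(47−19) = 1/4.
So p ≥ (1/4)/(3/4) = 1/3.

1/3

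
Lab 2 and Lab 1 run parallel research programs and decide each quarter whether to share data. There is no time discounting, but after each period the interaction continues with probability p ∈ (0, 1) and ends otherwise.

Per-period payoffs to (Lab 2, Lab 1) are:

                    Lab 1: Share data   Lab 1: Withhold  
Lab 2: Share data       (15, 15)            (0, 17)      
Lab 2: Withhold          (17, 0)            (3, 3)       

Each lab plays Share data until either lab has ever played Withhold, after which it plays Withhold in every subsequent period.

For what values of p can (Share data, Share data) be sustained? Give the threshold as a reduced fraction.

Expected cooperation value is 15 + p·15 + p²·15 + … = 15/(1−p); deviation gives 17 + p·3/(1−p).
15 ≥ 17(1−p) + 3p ⇒ 14p ≥ 2 ⇒ p ≥ 2/14 = 1/7.

1/7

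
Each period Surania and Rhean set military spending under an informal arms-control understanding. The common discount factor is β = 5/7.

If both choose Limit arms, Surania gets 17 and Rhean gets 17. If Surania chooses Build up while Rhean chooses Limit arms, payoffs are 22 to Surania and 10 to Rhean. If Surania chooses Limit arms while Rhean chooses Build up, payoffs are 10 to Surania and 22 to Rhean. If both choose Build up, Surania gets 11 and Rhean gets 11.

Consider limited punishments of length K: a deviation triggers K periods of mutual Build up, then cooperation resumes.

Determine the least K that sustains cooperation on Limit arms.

2

No profitable deviation requires (17−11)(β+…+β^K) ≥ 22−17, i.e. β+…+β^K ≥ 5/6 ≈ 0.8333.
With β = 5/7, the partial sums are K=1: 0.7143, K=2: 1.2245.
K = 2 is the first length at which the sum reaches 0.8333.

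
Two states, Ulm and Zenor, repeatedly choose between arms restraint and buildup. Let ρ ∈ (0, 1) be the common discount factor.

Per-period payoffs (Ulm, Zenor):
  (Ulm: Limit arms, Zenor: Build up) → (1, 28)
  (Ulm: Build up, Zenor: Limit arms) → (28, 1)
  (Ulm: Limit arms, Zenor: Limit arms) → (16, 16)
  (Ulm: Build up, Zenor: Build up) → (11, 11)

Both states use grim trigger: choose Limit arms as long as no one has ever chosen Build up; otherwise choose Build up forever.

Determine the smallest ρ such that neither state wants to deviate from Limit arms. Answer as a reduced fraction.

12/17

Cooperation forever yields 16 each period: 16/(1−ρ).
Deviating yields 28 once, then 11 forever: 28 + 11ρ/(1−ρ).
No profitable deviation requires 16/(1−ρ) ≥ 28 + 11ρ/(1−ρ).
Multiplying by (1−ρ): 16 ≥ 28(1−ρ) + 11ρ = 28 − 17ρ.
So 17ρ ≥ 12, i.e. ρ ≥ 12/17.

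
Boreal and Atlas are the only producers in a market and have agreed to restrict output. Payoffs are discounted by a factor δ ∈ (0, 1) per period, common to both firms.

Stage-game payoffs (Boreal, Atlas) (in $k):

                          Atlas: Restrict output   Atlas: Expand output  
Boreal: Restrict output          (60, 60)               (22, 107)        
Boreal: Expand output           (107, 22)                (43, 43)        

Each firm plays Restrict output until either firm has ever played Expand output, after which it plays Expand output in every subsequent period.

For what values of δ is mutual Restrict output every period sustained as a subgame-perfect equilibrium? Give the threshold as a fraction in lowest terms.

47/64

60/(1−δ) ≥ 107 + 43δ/(1−δ)
60 ≥ 107 − 64δ
δ ≥ 47/64.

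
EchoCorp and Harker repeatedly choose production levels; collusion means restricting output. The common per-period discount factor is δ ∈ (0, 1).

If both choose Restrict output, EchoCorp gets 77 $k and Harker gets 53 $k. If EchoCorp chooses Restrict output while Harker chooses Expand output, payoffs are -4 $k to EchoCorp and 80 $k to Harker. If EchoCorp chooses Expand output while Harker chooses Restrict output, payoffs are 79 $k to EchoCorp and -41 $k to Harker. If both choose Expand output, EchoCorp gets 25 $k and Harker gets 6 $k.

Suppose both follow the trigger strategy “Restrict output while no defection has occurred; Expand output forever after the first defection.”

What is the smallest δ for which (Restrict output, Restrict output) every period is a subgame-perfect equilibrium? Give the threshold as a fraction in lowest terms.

27/74

For EchoCorp: deviation gain 79−77 = 2, per-period punishment loss 77−25 = 52. IC gives δ ≥ 2/54 = 1/27.
For Harker: gain 27, loss 47 per period, so δ ≥ 27/74.
The tighter constraint is Harker's, so cooperation needs δ ≥ 27/74.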